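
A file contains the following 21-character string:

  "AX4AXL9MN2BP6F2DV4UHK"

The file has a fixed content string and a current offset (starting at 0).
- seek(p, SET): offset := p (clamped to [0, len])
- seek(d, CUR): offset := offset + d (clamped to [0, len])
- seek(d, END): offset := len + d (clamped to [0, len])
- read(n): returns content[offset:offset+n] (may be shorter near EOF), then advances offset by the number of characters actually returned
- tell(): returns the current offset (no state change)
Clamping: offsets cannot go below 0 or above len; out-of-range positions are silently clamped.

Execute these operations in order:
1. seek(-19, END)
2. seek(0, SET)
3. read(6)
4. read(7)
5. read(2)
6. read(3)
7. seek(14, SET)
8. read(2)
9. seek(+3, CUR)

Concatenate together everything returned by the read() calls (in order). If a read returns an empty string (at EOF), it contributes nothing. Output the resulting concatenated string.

Answer: AX4AXL9MN2BP6F2DV42D

Derivation:
After 1 (seek(-19, END)): offset=2
After 2 (seek(0, SET)): offset=0
After 3 (read(6)): returned 'AX4AXL', offset=6
After 4 (read(7)): returned '9MN2BP6', offset=13
After 5 (read(2)): returned 'F2', offset=15
After 6 (read(3)): returned 'DV4', offset=18
After 7 (seek(14, SET)): offset=14
After 8 (read(2)): returned '2D', offset=16
After 9 (seek(+3, CUR)): offset=19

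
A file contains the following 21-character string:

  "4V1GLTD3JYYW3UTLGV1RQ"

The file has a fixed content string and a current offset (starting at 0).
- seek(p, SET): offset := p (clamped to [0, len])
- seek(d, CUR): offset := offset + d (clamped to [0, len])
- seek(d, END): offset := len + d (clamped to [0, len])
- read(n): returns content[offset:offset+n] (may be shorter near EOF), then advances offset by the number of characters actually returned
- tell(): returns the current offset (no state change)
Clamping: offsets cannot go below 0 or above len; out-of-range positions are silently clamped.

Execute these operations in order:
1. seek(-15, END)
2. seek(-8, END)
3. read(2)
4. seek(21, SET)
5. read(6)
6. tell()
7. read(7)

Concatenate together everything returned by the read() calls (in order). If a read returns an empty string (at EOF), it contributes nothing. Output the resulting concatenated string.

Answer: UT

Derivation:
After 1 (seek(-15, END)): offset=6
After 2 (seek(-8, END)): offset=13
After 3 (read(2)): returned 'UT', offset=15
After 4 (seek(21, SET)): offset=21
After 5 (read(6)): returned '', offset=21
After 6 (tell()): offset=21
After 7 (read(7)): returned '', offset=21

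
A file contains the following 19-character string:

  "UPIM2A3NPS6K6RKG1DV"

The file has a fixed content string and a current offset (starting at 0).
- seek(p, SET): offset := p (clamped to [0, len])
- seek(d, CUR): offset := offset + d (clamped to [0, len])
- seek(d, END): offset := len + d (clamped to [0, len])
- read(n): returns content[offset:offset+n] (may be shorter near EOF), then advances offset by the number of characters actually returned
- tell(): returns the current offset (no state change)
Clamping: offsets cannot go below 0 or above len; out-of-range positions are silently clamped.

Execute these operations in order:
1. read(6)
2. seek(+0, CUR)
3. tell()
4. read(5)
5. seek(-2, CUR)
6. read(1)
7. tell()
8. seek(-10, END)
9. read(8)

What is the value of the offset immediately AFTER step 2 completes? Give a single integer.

After 1 (read(6)): returned 'UPIM2A', offset=6
After 2 (seek(+0, CUR)): offset=6

Answer: 6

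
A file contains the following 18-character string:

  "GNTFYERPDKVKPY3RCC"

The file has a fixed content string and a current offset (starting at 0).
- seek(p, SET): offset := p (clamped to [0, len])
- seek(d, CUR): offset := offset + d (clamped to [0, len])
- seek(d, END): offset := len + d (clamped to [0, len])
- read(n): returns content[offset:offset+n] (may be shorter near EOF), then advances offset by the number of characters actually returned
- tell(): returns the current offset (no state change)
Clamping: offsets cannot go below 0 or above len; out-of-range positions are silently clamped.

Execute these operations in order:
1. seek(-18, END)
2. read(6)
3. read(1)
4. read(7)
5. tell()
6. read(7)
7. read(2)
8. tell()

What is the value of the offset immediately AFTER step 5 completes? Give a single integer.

Answer: 14

Derivation:
After 1 (seek(-18, END)): offset=0
After 2 (read(6)): returned 'GNTFYE', offset=6
After 3 (read(1)): returned 'R', offset=7
After 4 (read(7)): returned 'PDKVKPY', offset=14
After 5 (tell()): offset=14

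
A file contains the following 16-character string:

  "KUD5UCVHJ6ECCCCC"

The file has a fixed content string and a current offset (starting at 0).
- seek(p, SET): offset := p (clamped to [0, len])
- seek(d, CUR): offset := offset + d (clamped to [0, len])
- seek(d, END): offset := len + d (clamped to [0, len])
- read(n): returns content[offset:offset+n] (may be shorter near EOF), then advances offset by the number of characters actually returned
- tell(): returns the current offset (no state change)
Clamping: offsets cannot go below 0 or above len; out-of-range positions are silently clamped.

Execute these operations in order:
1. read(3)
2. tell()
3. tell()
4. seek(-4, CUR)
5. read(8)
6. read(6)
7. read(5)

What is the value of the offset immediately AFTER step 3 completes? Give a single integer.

After 1 (read(3)): returned 'KUD', offset=3
After 2 (tell()): offset=3
After 3 (tell()): offset=3

Answer: 3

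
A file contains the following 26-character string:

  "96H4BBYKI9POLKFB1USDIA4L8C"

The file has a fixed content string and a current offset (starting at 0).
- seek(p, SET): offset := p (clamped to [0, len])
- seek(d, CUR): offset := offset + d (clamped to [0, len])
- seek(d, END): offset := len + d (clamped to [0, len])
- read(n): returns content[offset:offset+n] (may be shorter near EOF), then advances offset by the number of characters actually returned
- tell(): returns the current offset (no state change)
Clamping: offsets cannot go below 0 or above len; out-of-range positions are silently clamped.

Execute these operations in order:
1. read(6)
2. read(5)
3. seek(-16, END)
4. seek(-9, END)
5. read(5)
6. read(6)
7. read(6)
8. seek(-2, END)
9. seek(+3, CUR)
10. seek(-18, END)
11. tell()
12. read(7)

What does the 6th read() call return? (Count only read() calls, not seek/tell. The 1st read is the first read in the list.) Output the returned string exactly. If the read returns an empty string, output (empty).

After 1 (read(6)): returned '96H4BB', offset=6
After 2 (read(5)): returned 'YKI9P', offset=11
After 3 (seek(-16, END)): offset=10
After 4 (seek(-9, END)): offset=17
After 5 (read(5)): returned 'USDIA', offset=22
After 6 (read(6)): returned '4L8C', offset=26
After 7 (read(6)): returned '', offset=26
After 8 (seek(-2, END)): offset=24
After 9 (seek(+3, CUR)): offset=26
After 10 (seek(-18, END)): offset=8
After 11 (tell()): offset=8
After 12 (read(7)): returned 'I9POLKF', offset=15

Answer: I9POLKF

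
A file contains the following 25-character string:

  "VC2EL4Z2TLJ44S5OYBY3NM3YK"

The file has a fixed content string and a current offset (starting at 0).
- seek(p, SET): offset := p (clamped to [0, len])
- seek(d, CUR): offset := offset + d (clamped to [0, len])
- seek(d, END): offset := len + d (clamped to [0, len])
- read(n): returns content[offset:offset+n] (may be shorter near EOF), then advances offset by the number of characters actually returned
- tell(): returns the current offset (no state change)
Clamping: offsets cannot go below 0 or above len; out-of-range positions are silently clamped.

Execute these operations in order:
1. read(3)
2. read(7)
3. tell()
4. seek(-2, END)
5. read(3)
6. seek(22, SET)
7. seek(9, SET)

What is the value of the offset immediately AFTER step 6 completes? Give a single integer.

Answer: 22

Derivation:
After 1 (read(3)): returned 'VC2', offset=3
After 2 (read(7)): returned 'EL4Z2TL', offset=10
After 3 (tell()): offset=10
After 4 (seek(-2, END)): offset=23
After 5 (read(3)): returned 'YK', offset=25
After 6 (seek(22, SET)): offset=22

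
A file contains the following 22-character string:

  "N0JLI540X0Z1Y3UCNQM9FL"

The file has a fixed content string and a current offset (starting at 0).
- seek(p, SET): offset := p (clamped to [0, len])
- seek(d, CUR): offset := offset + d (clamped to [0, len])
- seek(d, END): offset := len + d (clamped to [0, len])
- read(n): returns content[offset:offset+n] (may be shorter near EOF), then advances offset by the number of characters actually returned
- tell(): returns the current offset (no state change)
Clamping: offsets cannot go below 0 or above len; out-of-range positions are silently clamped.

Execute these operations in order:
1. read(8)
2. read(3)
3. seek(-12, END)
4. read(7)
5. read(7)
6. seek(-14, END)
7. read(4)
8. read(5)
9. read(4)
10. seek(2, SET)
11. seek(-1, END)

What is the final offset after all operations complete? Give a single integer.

Answer: 21

Derivation:
After 1 (read(8)): returned 'N0JLI540', offset=8
After 2 (read(3)): returned 'X0Z', offset=11
After 3 (seek(-12, END)): offset=10
After 4 (read(7)): returned 'Z1Y3UCN', offset=17
After 5 (read(7)): returned 'QM9FL', offset=22
After 6 (seek(-14, END)): offset=8
After 7 (read(4)): returned 'X0Z1', offset=12
After 8 (read(5)): returned 'Y3UCN', offset=17
After 9 (read(4)): returned 'QM9F', offset=21
After 10 (seek(2, SET)): offset=2
After 11 (seek(-1, END)): offset=21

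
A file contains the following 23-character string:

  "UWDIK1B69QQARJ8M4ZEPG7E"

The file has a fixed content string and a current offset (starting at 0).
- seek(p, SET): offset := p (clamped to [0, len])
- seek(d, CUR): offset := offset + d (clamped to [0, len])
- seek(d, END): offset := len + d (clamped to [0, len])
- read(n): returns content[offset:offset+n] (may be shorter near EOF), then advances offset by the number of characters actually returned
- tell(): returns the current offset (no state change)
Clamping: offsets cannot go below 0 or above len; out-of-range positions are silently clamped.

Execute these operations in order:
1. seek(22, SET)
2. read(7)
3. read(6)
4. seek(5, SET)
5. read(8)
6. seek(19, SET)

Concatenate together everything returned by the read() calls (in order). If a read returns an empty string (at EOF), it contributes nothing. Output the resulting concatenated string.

After 1 (seek(22, SET)): offset=22
After 2 (read(7)): returned 'E', offset=23
After 3 (read(6)): returned '', offset=23
After 4 (seek(5, SET)): offset=5
After 5 (read(8)): returned '1B69QQAR', offset=13
After 6 (seek(19, SET)): offset=19

Answer: E1B69QQAR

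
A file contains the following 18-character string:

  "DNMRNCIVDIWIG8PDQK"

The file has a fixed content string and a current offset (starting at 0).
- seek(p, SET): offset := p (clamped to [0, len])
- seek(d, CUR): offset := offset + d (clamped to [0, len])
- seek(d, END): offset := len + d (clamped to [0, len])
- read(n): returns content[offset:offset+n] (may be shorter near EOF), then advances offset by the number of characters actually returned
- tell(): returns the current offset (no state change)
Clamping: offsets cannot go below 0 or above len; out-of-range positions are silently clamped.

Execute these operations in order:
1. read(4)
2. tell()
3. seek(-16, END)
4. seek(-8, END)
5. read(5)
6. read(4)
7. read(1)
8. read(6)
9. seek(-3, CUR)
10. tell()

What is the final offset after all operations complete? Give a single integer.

After 1 (read(4)): returned 'DNMR', offset=4
After 2 (tell()): offset=4
After 3 (seek(-16, END)): offset=2
After 4 (seek(-8, END)): offset=10
After 5 (read(5)): returned 'WIG8P', offset=15
After 6 (read(4)): returned 'DQK', offset=18
After 7 (read(1)): returned '', offset=18
After 8 (read(6)): returned '', offset=18
After 9 (seek(-3, CUR)): offset=15
After 10 (tell()): offset=15

Answer: 15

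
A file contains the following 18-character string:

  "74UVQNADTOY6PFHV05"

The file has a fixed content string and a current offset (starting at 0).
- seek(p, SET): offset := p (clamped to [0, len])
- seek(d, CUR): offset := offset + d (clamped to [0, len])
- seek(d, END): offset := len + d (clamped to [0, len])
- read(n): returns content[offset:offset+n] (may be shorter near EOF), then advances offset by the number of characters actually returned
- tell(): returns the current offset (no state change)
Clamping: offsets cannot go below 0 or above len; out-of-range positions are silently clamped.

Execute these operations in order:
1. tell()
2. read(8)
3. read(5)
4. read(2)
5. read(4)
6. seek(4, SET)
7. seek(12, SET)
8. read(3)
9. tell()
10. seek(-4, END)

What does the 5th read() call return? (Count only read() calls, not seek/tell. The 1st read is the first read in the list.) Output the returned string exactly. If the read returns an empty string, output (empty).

After 1 (tell()): offset=0
After 2 (read(8)): returned '74UVQNAD', offset=8
After 3 (read(5)): returned 'TOY6P', offset=13
After 4 (read(2)): returned 'FH', offset=15
After 5 (read(4)): returned 'V05', offset=18
After 6 (seek(4, SET)): offset=4
After 7 (seek(12, SET)): offset=12
After 8 (read(3)): returned 'PFH', offset=15
After 9 (tell()): offset=15
After 10 (seek(-4, END)): offset=14

Answer: PFH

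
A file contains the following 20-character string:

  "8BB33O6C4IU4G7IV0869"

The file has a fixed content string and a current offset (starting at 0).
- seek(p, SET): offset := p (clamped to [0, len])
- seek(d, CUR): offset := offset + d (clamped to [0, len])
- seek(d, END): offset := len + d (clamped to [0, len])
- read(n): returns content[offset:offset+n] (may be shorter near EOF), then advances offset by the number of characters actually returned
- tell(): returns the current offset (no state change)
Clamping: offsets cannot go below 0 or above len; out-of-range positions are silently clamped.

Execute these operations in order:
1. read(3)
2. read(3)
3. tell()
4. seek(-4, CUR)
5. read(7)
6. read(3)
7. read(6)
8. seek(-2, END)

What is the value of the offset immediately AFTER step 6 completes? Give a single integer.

After 1 (read(3)): returned '8BB', offset=3
After 2 (read(3)): returned '33O', offset=6
After 3 (tell()): offset=6
After 4 (seek(-4, CUR)): offset=2
After 5 (read(7)): returned 'B33O6C4', offset=9
After 6 (read(3)): returned 'IU4', offset=12

Answer: 12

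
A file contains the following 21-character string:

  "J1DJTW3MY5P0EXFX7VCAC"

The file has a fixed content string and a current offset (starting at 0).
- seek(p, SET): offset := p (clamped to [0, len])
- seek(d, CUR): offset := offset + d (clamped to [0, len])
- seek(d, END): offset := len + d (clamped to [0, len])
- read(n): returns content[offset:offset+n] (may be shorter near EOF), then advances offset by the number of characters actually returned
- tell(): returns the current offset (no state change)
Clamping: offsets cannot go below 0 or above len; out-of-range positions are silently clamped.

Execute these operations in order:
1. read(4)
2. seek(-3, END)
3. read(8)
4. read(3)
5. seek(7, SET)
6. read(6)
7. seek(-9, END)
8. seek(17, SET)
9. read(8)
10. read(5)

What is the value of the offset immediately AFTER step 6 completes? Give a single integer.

After 1 (read(4)): returned 'J1DJ', offset=4
After 2 (seek(-3, END)): offset=18
After 3 (read(8)): returned 'CAC', offset=21
After 4 (read(3)): returned '', offset=21
After 5 (seek(7, SET)): offset=7
After 6 (read(6)): returned 'MY5P0E', offset=13

Answer: 13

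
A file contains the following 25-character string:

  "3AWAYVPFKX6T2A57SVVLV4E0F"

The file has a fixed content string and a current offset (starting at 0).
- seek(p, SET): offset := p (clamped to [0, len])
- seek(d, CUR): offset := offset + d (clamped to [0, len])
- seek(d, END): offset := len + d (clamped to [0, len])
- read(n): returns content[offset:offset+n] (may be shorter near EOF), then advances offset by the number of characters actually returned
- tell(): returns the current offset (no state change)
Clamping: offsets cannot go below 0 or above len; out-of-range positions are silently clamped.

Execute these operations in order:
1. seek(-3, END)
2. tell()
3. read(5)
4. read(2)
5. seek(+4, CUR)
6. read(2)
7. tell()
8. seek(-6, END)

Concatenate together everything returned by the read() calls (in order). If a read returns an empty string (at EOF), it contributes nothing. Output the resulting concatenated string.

After 1 (seek(-3, END)): offset=22
After 2 (tell()): offset=22
After 3 (read(5)): returned 'E0F', offset=25
After 4 (read(2)): returned '', offset=25
After 5 (seek(+4, CUR)): offset=25
After 6 (read(2)): returned '', offset=25
After 7 (tell()): offset=25
After 8 (seek(-6, END)): offset=19

Answer: E0F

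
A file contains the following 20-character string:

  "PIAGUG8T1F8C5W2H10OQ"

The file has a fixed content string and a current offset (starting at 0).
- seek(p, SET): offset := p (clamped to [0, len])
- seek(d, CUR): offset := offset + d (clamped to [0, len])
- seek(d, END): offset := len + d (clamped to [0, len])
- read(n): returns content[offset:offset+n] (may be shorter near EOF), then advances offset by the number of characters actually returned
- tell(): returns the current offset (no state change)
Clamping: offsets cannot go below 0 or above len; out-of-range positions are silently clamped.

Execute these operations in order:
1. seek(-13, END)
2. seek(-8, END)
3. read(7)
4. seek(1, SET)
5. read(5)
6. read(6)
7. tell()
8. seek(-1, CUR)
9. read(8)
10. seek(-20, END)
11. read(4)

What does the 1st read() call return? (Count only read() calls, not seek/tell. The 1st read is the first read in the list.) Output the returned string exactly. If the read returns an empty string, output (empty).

After 1 (seek(-13, END)): offset=7
After 2 (seek(-8, END)): offset=12
After 3 (read(7)): returned '5W2H10O', offset=19
After 4 (seek(1, SET)): offset=1
After 5 (read(5)): returned 'IAGUG', offset=6
After 6 (read(6)): returned '8T1F8C', offset=12
After 7 (tell()): offset=12
After 8 (seek(-1, CUR)): offset=11
After 9 (read(8)): returned 'C5W2H10O', offset=19
After 10 (seek(-20, END)): offset=0
After 11 (read(4)): returned 'PIAG', offset=4

Answer: 5W2H10O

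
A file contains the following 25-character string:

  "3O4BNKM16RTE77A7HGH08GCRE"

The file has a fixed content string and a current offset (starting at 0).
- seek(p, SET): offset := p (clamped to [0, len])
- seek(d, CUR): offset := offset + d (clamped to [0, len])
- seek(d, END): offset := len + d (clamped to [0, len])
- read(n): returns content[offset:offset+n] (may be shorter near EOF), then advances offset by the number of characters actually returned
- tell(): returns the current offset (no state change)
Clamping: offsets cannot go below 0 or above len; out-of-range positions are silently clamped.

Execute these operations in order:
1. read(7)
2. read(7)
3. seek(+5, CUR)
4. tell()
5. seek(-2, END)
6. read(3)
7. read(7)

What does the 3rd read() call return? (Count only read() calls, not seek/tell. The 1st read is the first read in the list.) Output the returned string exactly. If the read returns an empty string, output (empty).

Answer: RE

Derivation:
After 1 (read(7)): returned '3O4BNKM', offset=7
After 2 (read(7)): returned '16RTE77', offset=14
After 3 (seek(+5, CUR)): offset=19
After 4 (tell()): offset=19
After 5 (seek(-2, END)): offset=23
After 6 (read(3)): returned 'RE', offset=25
After 7 (read(7)): returned '', offset=25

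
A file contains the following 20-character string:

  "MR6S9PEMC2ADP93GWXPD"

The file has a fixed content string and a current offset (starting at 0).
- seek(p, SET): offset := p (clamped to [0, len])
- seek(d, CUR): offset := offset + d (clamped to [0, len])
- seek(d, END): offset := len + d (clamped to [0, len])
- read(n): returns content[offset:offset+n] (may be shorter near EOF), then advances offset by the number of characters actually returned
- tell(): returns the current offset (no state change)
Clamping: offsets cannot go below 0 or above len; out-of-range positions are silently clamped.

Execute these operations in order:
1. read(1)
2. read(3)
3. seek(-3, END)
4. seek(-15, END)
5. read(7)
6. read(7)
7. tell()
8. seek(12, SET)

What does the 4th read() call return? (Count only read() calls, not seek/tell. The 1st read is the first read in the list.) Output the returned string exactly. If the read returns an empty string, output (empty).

After 1 (read(1)): returned 'M', offset=1
After 2 (read(3)): returned 'R6S', offset=4
After 3 (seek(-3, END)): offset=17
After 4 (seek(-15, END)): offset=5
After 5 (read(7)): returned 'PEMC2AD', offset=12
After 6 (read(7)): returned 'P93GWXP', offset=19
After 7 (tell()): offset=19
After 8 (seek(12, SET)): offset=12

Answer: P93GWXP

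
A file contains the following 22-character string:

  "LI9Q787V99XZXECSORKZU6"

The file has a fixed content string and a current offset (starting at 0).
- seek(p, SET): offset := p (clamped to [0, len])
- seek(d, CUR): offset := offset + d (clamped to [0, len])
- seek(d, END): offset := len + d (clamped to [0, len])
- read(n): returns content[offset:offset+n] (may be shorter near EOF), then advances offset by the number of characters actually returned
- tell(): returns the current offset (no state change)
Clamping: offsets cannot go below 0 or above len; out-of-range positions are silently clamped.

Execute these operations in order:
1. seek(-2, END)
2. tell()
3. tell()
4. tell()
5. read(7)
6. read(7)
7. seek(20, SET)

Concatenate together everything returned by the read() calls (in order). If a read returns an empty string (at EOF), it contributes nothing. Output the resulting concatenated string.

After 1 (seek(-2, END)): offset=20
After 2 (tell()): offset=20
After 3 (tell()): offset=20
After 4 (tell()): offset=20
After 5 (read(7)): returned 'U6', offset=22
After 6 (read(7)): returned '', offset=22
After 7 (seek(20, SET)): offset=20

Answer: U6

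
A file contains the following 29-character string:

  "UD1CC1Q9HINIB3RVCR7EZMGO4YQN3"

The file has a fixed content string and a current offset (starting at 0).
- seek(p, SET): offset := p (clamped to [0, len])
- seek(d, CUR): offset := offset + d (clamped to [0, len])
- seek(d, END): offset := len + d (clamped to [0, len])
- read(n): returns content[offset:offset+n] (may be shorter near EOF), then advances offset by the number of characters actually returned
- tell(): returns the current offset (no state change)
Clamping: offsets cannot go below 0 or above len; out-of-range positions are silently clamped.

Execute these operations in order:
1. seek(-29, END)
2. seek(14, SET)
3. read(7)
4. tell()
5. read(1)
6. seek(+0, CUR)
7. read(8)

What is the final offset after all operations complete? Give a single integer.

After 1 (seek(-29, END)): offset=0
After 2 (seek(14, SET)): offset=14
After 3 (read(7)): returned 'RVCR7EZ', offset=21
After 4 (tell()): offset=21
After 5 (read(1)): returned 'M', offset=22
After 6 (seek(+0, CUR)): offset=22
After 7 (read(8)): returned 'GO4YQN3', offset=29

Answer: 29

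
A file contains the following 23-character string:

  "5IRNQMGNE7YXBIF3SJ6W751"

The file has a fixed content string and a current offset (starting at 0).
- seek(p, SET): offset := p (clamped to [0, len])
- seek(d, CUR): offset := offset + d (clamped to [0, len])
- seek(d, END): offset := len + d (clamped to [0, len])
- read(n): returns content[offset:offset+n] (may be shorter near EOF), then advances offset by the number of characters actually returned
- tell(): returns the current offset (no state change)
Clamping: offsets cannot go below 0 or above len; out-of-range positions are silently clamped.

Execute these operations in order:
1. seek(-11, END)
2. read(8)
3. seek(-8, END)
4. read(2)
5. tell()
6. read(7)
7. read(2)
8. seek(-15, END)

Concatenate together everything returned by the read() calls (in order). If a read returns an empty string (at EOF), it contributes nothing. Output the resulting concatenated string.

After 1 (seek(-11, END)): offset=12
After 2 (read(8)): returned 'BIF3SJ6W', offset=20
After 3 (seek(-8, END)): offset=15
After 4 (read(2)): returned '3S', offset=17
After 5 (tell()): offset=17
After 6 (read(7)): returned 'J6W751', offset=23
After 7 (read(2)): returned '', offset=23
After 8 (seek(-15, END)): offset=8

Answer: BIF3SJ6W3SJ6W751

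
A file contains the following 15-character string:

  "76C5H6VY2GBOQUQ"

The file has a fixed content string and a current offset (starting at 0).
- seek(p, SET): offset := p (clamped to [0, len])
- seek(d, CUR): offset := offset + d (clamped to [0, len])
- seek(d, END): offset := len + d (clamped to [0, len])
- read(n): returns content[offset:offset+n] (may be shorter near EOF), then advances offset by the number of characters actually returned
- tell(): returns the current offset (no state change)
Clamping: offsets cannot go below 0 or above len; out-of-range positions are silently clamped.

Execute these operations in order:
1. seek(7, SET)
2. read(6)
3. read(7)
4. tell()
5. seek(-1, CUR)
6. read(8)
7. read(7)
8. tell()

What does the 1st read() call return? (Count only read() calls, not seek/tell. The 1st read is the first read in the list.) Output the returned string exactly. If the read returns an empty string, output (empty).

After 1 (seek(7, SET)): offset=7
After 2 (read(6)): returned 'Y2GBOQ', offset=13
After 3 (read(7)): returned 'UQ', offset=15
After 4 (tell()): offset=15
After 5 (seek(-1, CUR)): offset=14
After 6 (read(8)): returned 'Q', offset=15
After 7 (read(7)): returned '', offset=15
After 8 (tell()): offset=15

Answer: Y2GBOQ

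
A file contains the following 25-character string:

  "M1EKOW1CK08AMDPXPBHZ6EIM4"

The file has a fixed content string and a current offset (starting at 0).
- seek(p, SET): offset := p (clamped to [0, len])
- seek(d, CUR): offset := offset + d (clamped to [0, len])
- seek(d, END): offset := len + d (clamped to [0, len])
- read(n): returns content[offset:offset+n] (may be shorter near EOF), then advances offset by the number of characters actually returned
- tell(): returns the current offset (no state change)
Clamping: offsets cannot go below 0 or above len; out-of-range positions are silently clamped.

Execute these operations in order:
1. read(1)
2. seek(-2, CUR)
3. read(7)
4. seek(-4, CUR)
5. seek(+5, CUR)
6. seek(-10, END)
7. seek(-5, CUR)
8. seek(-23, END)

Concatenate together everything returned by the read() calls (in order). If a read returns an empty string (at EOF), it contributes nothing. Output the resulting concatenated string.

After 1 (read(1)): returned 'M', offset=1
After 2 (seek(-2, CUR)): offset=0
After 3 (read(7)): returned 'M1EKOW1', offset=7
After 4 (seek(-4, CUR)): offset=3
After 5 (seek(+5, CUR)): offset=8
After 6 (seek(-10, END)): offset=15
After 7 (seek(-5, CUR)): offset=10
After 8 (seek(-23, END)): offset=2

Answer: MM1EKOW1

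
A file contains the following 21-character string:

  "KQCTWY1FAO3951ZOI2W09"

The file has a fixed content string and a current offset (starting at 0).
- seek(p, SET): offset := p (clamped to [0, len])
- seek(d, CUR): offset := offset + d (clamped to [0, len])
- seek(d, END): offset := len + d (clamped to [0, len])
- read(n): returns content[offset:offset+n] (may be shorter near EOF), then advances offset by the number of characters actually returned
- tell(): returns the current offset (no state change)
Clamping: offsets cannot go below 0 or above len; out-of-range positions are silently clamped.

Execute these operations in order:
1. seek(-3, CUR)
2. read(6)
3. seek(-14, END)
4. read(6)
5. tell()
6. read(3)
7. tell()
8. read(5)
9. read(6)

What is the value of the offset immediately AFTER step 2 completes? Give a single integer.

After 1 (seek(-3, CUR)): offset=0
After 2 (read(6)): returned 'KQCTWY', offset=6

Answer: 6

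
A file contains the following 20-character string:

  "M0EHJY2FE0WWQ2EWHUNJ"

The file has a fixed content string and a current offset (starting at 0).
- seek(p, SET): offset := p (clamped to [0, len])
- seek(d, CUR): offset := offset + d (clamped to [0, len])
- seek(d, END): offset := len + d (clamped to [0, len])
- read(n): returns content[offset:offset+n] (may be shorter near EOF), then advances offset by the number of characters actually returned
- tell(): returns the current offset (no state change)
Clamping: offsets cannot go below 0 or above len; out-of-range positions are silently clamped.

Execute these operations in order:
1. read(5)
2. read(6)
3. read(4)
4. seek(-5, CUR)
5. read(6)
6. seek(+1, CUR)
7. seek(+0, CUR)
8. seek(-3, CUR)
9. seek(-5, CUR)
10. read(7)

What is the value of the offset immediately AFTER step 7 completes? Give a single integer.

After 1 (read(5)): returned 'M0EHJ', offset=5
After 2 (read(6)): returned 'Y2FE0W', offset=11
After 3 (read(4)): returned 'WQ2E', offset=15
After 4 (seek(-5, CUR)): offset=10
After 5 (read(6)): returned 'WWQ2EW', offset=16
After 6 (seek(+1, CUR)): offset=17
After 7 (seek(+0, CUR)): offset=17

Answer: 17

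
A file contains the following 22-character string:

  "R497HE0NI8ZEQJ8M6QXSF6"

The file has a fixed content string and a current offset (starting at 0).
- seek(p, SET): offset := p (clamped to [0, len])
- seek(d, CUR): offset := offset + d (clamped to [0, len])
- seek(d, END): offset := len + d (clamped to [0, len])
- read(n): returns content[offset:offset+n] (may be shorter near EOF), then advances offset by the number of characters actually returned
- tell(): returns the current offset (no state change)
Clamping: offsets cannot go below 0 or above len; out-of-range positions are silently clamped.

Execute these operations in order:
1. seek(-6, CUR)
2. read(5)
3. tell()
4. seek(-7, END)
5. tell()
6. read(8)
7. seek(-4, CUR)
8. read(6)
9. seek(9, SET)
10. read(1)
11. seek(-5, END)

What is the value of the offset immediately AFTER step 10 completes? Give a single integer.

After 1 (seek(-6, CUR)): offset=0
After 2 (read(5)): returned 'R497H', offset=5
After 3 (tell()): offset=5
After 4 (seek(-7, END)): offset=15
After 5 (tell()): offset=15
After 6 (read(8)): returned 'M6QXSF6', offset=22
After 7 (seek(-4, CUR)): offset=18
After 8 (read(6)): returned 'XSF6', offset=22
After 9 (seek(9, SET)): offset=9
After 10 (read(1)): returned '8', offset=10

Answer: 10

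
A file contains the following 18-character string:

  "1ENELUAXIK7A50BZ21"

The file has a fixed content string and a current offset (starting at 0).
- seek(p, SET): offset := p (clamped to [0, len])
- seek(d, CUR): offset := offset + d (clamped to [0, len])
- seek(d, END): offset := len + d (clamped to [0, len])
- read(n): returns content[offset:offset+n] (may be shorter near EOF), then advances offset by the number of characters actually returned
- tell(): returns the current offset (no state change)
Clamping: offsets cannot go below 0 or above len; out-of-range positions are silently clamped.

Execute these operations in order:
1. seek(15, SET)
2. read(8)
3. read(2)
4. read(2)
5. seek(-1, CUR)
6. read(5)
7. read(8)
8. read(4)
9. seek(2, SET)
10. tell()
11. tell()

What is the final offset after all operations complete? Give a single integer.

After 1 (seek(15, SET)): offset=15
After 2 (read(8)): returned 'Z21', offset=18
After 3 (read(2)): returned '', offset=18
After 4 (read(2)): returned '', offset=18
After 5 (seek(-1, CUR)): offset=17
After 6 (read(5)): returned '1', offset=18
After 7 (read(8)): returned '', offset=18
After 8 (read(4)): returned '', offset=18
After 9 (seek(2, SET)): offset=2
After 10 (tell()): offset=2
After 11 (tell()): offset=2

Answer: 2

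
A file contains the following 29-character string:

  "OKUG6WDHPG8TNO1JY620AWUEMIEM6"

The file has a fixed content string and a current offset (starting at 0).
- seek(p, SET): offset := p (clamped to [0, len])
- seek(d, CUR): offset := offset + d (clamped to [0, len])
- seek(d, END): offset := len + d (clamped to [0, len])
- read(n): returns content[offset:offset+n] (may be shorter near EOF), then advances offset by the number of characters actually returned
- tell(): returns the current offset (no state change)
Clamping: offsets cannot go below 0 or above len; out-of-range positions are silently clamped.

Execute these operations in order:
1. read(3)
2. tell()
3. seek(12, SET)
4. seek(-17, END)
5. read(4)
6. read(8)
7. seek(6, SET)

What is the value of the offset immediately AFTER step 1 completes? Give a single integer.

After 1 (read(3)): returned 'OKU', offset=3

Answer: 3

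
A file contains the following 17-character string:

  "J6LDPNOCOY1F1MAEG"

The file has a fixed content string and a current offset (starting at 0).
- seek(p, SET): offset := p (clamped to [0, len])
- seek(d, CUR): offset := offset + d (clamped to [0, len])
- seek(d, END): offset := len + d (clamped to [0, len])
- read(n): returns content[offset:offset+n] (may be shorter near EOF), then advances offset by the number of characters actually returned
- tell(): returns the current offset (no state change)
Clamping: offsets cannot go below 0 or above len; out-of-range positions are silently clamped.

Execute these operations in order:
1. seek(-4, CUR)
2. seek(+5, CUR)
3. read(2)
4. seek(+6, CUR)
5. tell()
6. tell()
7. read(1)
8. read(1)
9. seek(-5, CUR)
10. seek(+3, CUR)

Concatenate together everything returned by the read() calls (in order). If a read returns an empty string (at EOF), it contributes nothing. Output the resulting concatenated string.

After 1 (seek(-4, CUR)): offset=0
After 2 (seek(+5, CUR)): offset=5
After 3 (read(2)): returned 'NO', offset=7
After 4 (seek(+6, CUR)): offset=13
After 5 (tell()): offset=13
After 6 (tell()): offset=13
After 7 (read(1)): returned 'M', offset=14
After 8 (read(1)): returned 'A', offset=15
After 9 (seek(-5, CUR)): offset=10
After 10 (seek(+3, CUR)): offset=13

Answer: NOMA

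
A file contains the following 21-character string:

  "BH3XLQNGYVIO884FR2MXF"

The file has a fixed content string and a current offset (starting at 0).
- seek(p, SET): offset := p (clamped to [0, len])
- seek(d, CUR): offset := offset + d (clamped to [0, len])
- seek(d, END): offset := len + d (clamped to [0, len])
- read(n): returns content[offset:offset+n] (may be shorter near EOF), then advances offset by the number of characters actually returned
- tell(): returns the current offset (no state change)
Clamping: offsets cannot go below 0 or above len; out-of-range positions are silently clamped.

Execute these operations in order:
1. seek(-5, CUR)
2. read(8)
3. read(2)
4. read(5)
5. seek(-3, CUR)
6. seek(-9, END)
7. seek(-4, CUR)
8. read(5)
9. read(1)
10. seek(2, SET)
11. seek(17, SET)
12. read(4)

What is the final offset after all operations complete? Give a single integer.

Answer: 21

Derivation:
After 1 (seek(-5, CUR)): offset=0
After 2 (read(8)): returned 'BH3XLQNG', offset=8
After 3 (read(2)): returned 'YV', offset=10
After 4 (read(5)): returned 'IO884', offset=15
After 5 (seek(-3, CUR)): offset=12
After 6 (seek(-9, END)): offset=12
After 7 (seek(-4, CUR)): offset=8
After 8 (read(5)): returned 'YVIO8', offset=13
After 9 (read(1)): returned '8', offset=14
After 10 (seek(2, SET)): offset=2
After 11 (seek(17, SET)): offset=17
After 12 (read(4)): returned '2MXF', offset=21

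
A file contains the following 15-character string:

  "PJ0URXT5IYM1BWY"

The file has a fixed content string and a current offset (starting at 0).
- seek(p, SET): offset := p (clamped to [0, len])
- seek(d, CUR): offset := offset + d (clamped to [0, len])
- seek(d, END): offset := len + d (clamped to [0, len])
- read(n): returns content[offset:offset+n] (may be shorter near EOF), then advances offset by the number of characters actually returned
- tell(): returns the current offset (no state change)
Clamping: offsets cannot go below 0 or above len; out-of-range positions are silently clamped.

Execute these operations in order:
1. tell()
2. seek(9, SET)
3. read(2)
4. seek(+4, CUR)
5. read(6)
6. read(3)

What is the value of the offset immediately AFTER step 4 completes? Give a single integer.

After 1 (tell()): offset=0
After 2 (seek(9, SET)): offset=9
After 3 (read(2)): returned 'YM', offset=11
After 4 (seek(+4, CUR)): offset=15

Answer: 15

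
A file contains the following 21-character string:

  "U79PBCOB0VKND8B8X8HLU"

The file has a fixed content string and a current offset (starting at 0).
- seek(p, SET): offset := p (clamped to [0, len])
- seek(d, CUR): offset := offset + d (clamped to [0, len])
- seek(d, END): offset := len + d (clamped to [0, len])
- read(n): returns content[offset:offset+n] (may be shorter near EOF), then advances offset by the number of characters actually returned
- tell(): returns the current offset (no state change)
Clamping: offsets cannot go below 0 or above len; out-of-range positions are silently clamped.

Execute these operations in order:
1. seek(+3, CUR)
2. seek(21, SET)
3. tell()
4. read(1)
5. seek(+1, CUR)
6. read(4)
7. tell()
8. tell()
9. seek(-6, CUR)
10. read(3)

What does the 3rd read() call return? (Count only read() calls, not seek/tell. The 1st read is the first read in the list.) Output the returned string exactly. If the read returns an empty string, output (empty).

After 1 (seek(+3, CUR)): offset=3
After 2 (seek(21, SET)): offset=21
After 3 (tell()): offset=21
After 4 (read(1)): returned '', offset=21
After 5 (seek(+1, CUR)): offset=21
After 6 (read(4)): returned '', offset=21
After 7 (tell()): offset=21
After 8 (tell()): offset=21
After 9 (seek(-6, CUR)): offset=15
After 10 (read(3)): returned '8X8', offset=18

Answer: 8X8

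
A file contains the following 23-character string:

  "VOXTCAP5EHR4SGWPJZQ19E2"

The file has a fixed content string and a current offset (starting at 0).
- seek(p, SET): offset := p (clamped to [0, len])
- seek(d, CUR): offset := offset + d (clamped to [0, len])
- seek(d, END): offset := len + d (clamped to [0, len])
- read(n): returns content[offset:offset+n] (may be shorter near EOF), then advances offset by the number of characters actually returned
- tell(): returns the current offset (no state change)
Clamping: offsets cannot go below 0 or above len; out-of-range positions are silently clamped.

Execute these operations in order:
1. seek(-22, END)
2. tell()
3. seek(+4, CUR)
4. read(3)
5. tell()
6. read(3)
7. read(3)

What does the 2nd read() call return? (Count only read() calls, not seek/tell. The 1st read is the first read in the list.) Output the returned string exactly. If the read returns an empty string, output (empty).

After 1 (seek(-22, END)): offset=1
After 2 (tell()): offset=1
After 3 (seek(+4, CUR)): offset=5
After 4 (read(3)): returned 'AP5', offset=8
After 5 (tell()): offset=8
After 6 (read(3)): returned 'EHR', offset=11
After 7 (read(3)): returned '4SG', offset=14

Answer: EHR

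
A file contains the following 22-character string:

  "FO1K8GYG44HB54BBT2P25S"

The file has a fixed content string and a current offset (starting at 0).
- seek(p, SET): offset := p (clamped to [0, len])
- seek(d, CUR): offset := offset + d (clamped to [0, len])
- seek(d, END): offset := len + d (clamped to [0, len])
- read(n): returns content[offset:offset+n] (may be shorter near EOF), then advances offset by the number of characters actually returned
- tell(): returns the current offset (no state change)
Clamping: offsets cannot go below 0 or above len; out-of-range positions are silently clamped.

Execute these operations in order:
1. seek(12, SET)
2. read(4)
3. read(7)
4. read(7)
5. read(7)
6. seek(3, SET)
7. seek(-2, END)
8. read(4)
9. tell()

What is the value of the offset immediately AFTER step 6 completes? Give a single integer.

After 1 (seek(12, SET)): offset=12
After 2 (read(4)): returned '54BB', offset=16
After 3 (read(7)): returned 'T2P25S', offset=22
After 4 (read(7)): returned '', offset=22
After 5 (read(7)): returned '', offset=22
After 6 (seek(3, SET)): offset=3

Answer: 3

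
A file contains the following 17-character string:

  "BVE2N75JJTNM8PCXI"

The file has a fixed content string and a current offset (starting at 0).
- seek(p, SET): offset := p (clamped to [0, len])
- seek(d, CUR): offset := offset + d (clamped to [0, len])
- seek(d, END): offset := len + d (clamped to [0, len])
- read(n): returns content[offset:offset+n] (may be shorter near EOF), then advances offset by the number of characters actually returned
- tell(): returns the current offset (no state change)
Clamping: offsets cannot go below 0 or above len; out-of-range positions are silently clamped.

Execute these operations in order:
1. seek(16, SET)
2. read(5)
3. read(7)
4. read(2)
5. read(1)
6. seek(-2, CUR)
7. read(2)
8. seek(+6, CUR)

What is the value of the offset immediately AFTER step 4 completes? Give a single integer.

After 1 (seek(16, SET)): offset=16
After 2 (read(5)): returned 'I', offset=17
After 3 (read(7)): returned '', offset=17
After 4 (read(2)): returned '', offset=17

Answer: 17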